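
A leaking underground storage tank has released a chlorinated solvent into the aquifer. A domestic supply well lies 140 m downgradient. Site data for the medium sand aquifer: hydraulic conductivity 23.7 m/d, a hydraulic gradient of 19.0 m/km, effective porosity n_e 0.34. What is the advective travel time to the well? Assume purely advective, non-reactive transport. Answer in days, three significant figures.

106 days

Specific discharge q = 23.7 × 0.019 = 0.4503 m/d
v_s = q/n_e = 0.4503/0.34 = 1.324 m/d
t = L / v = 140 / 1.324 = 105.7 d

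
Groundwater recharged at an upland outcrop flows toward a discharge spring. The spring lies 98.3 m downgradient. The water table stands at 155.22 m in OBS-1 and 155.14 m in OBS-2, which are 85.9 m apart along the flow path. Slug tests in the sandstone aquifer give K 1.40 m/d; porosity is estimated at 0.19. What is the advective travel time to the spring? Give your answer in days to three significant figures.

14300 days

Hydraulic gradient i = (155.22 − 155.14) / 85.9 = 0.08 / 85.9 = 9.313e-4
Darcy flux q = K·i = 1.40 × 9.313e-4 = 0.001304 m/d
Seepage velocity v = q / n = 0.001304 / 0.19 = 0.006862 m/d
t = L / v = 98.3 / 0.006862 = 14320 d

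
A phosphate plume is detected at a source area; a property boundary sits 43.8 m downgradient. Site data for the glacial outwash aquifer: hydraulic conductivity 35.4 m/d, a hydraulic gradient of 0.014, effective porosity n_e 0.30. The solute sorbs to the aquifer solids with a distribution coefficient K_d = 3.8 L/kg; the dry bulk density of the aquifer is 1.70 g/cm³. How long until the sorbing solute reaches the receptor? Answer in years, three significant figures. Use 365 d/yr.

q = Ki = 35.4 × 0.014 = 0.4956 m/d
v_s = q/n_e = 0.4956/0.30 = 1.652 m/d
Retardation R = 1 + ρ_b·K_d/n = 1 + 1.70×3.8/0.30 = 22.53
Contaminant velocity v_c = v/R = 1.652/22.53 = 0.07331 m/d
t = L/v_c = 43.8/0.07331 = 597.4 d
   = 597.4/365 = 1.64 yr

1.64 years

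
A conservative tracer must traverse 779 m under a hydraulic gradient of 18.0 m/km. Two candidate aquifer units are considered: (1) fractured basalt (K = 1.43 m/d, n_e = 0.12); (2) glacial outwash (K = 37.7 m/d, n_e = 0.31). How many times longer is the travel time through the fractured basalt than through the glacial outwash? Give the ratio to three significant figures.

10.2

Unit 1 (fractured basalt): v = 1.43×0.018/0.12 = 0.2145 m/d, t = 779/0.2145 = 3632 d
Unit 2 (glacial outwash): v = 37.7×0.018/0.31 = 2.189 m/d, t = 779/2.189 = 355.9 d
t(fractured basalt) / t(glacial outwash) = 3632/355.9 = 10.2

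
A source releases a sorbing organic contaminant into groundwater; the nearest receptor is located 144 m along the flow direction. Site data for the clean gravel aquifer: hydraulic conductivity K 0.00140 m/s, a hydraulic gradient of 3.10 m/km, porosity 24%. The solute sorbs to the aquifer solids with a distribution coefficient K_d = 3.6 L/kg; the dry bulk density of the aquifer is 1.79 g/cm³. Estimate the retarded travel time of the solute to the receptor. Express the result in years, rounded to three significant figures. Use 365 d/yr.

7.03 years

K = 0.00140 m/s × 86400 s/d = 121.0 m/d
q = Ki = 121.0 × 0.0031 = 0.3750 m/d
Seepage velocity v = q / n = 0.3750 / 0.24 = 1.562 m/d
Retardation R = 1 + ρ_b·K_d/n = 1 + 1.79×3.6/0.24 = 27.85
Contaminant velocity v_c = v/R = 1.562/27.85 = 0.05610 m/d
t = L/v_c = 144/0.05610 = 2567 d
   = 2567/365 = 7.03 yr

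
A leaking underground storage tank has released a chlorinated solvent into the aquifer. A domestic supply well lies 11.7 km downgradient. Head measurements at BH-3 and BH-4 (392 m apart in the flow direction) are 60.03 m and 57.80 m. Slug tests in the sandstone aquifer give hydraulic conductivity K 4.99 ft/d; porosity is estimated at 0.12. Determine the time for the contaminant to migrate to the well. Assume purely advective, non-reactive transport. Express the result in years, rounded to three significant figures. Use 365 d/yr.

445 years

Hydraulic gradient i = (60.03 − 57.80) / 392 = 2.23 / 392 = 0.005689
K = 4.99 ft/d × 0.3048 = 1.521 m/d
q = Ki = 1.521 × 0.005689 = 0.008652 m/d
Seepage velocity v = q / n = 0.008652 / 0.12 = 0.07210 m/d
L = 11.7 km = 11700 m
t = L / v = 11700 / 0.07210 = 162300 d
   = 162300 / 365 = 445 yr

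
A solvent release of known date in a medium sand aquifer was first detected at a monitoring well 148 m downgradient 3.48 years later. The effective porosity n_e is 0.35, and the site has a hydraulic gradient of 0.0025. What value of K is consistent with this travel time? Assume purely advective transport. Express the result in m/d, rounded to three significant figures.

t = 3.48 years = 1270 d
v = L / t = 148 / 1270 = 0.1165 m/d
K = v · n / i = 0.1165 × 0.35 / 0.0025 = 16.3 m/d

16.3 m/d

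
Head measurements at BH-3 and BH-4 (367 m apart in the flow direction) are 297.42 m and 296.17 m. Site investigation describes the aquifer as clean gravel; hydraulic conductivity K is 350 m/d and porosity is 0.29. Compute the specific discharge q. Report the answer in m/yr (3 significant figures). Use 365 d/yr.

435 m/yr

Hydraulic gradient i = (297.42 − 296.17) / 367 = 1.25 / 367 = 0.003406
Darcy flux q = K·i = 350 × 0.003406 = 1.192 m/d
   = 1.192 × 365 = 435 m/yr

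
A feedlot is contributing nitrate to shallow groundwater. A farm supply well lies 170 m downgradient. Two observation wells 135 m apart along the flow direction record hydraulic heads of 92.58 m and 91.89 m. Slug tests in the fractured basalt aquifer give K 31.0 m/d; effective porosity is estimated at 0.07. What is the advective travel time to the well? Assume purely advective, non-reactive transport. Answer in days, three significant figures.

75.1 days

Hydraulic gradient i = (92.58 − 91.89) / 135 = 0.69 / 135 = 0.005111
q = Ki = 31.0 × 0.005111 = 0.1584 m/d
v = Ki/n = 31.0·0.005111/0.07 = 2.263 m/d
t = L / v = 170 / 2.263 = 75.11 d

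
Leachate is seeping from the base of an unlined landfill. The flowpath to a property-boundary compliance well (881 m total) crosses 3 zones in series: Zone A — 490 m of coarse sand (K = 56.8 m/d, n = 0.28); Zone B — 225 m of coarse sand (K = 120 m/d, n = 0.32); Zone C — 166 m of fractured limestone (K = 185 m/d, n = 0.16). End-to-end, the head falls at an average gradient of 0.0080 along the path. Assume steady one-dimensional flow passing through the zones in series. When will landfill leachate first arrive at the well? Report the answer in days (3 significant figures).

Continuity: the same q passes through each zone, so ΔH = q·Σ(L_j/K_j) — the zones act as resistances in series.
Σ(L/K) = 490/56.8 + 225/120 + 166/185 = 8.627 + 1.875 + 0.8973 = 11.40 d
K_eq = L_total / Σ(L/K) = 881 / 11.40 = 77.29 m/d
q = K_eq · i = 77.29 × 0.0080 = 0.6183 m/d (same in every zone)
Zone A: v = q/n = 0.6183/0.28 = 2.208 m/d → t_A = 490/2.208 = 221.9 d
Zone B: v = q/n = 0.6183/0.32 = 1.932 m/d → t_B = 225/1.932 = 116.4 d
Zone C: v = q/n = 0.6183/0.16 = 3.864 m/d → t_C = 166/3.864 = 42.96 d
Total t = 221.9 + 116.4 + 42.96 = 381.3 d

381 days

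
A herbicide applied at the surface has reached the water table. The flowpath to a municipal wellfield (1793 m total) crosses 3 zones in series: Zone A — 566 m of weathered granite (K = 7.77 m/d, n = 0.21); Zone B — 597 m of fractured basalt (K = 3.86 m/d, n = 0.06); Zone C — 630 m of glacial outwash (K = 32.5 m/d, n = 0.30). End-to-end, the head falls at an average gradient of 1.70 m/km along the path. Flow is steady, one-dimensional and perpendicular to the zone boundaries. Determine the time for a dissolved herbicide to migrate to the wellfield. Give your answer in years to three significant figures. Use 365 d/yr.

76.3 years

For zones in series the flux q is common to all zones; the equivalent conductivity is the harmonic (thickness-weighted) mean, K_eq = L_total / Σ(L_j/K_j).
Σ(L/K) = 566/7.77 + 597/3.86 + 630/32.5 = 72.84 + 154.7 + 19.38 = 246.9 d
K_eq = L_total / Σ(L/K) = 1793 / 246.9 = 7.262 m/d
q = K_eq · i = 7.262 × 0.0017 = 0.01235 m/d (same in every zone)
Zone A: v = q/n = 0.01235/0.21 = 0.05879 m/d → t_A = 566/0.05879 = 9628 d
Zone B: v = q/n = 0.01235/0.06 = 0.2058 m/d → t_B = 597/0.2058 = 2901 d
Zone C: v = q/n = 0.01235/0.30 = 0.04115 m/d → t_C = 630/0.04115 = 15310 d
Total t = 9628 + 2901 + 15310 = 27840 d
   = 27840 / 365 = 76.3 yr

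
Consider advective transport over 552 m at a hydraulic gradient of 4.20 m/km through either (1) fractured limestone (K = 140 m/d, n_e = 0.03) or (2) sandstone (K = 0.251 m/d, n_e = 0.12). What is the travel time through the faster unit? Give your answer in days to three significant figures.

Unit 1 (fractured limestone): v = 140×0.0042/0.03 = 19.60 m/d, t = 552/19.60 = 28.16 d
Unit 2 (sandstone): v = 0.251×0.0042/0.12 = 0.008785 m/d, t = 552/0.008785 = 62830 d
Faster unit: t = 28.2 d

28.2 days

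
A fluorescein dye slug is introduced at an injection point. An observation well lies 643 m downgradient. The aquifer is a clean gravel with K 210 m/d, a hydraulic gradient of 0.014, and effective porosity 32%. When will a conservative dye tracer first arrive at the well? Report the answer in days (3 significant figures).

Darcy flux q = K·i = 210 × 0.014 = 2.940 m/d
v = Ki/n = 210·0.014/0.32 = 9.188 m/d
t = L / v = 643 / 9.188 = 69.99 d

70.0 days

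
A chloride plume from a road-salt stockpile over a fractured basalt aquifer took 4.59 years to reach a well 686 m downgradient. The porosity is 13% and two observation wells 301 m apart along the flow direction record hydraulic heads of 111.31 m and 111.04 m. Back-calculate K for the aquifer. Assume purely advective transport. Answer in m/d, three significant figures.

59.3 m/d

Hydraulic gradient i = (111.31 − 111.04) / 301 = 0.27 / 301 = 8.970e-4
t = 4.59 years = 1675 d
v = L / t = 686 / 1675 = 0.4095 m/d
K = v · n / i = 0.4095 × 0.13 / 8.970e-4 = 59.3 m/d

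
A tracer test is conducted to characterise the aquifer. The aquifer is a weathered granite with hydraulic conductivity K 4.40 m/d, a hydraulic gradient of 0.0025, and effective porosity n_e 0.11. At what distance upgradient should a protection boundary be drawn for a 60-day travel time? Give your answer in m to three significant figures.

6.00 m

Specific discharge q = 4.40 × 0.0025 = 0.01100 m/d
v_s = q/n_e = 0.01100/0.11 = 0.1000 m/d
L = v × T = 0.1000 × 60 = 6.000 m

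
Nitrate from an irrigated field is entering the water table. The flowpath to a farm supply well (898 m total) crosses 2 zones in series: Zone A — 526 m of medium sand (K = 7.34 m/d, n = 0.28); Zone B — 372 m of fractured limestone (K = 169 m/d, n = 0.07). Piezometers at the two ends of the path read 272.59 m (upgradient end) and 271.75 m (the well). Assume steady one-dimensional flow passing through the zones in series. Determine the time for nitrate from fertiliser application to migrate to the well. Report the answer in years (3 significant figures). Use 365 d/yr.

41.8 years

Total head drop ΔH = 272.59 − 271.75 = 0.84 m
Steady 1-D flow in series ⇒ the Darcy flux q is identical in every zone and the zone head losses add (resistances L/K in series).
Σ(L/K) = 526/7.34 + 372/169 = 71.66 + 2.201 = 73.86 d
q = ΔH / Σ(L/K) = 0.84 / 73.86 = 0.01137 m/d (same in every zone)
Zone A: v = q/n = 0.01137/0.28 = 0.04062 m/d → t_A = 526/0.04062 = 12950 d
Zone B: v = q/n = 0.01137/0.07 = 0.1625 m/d → t_B = 372/0.1625 = 2290 d
Total t = 12950 + 2290 = 15240 d
   = 15240 / 365 = 41.8 yr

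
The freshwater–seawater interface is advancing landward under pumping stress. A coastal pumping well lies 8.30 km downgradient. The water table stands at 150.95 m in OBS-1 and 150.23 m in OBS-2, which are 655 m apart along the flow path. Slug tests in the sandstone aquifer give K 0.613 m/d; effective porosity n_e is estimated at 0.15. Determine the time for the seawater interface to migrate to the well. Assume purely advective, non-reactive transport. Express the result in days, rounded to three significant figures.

Hydraulic gradient i = (150.95 − 150.23) / 655 = 0.72 / 655 = 0.001099
Darcy flux q = K·i = 0.613 × 0.001099 = 6.738e-4 m/d
v = Ki/n = 0.613·0.001099/0.15 = 0.004492 m/d
L = 8.30 km = 8300 m
t = L / v = 8300 / 0.004492 = 1.848e6 d

1.85e6 days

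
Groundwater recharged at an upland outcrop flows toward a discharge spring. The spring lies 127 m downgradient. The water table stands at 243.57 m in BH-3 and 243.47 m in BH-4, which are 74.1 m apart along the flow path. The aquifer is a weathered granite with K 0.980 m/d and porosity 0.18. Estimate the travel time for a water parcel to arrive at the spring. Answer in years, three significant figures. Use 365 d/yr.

Hydraulic gradient i = (243.57 − 243.47) / 74.1 = 0.10 / 74.1 = 0.001350
Specific discharge q = 0.980 × 0.001350 = 0.001323 m/d
v = Ki/n = 0.980·0.001350/0.18 = 0.007347 m/d
t = L / v = 127 / 0.007347 = 17280 d
   = 17280 / 365 = 47.4 yr

47.4 years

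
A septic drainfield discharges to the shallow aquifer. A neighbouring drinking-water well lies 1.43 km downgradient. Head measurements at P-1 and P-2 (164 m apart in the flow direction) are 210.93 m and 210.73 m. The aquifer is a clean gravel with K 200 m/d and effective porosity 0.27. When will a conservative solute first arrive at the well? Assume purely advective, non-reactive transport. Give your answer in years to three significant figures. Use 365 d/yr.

Hydraulic gradient i = (210.93 − 210.73) / 164 = 0.20 / 164 = 0.001220
q = Ki = 200 × 0.001220 = 0.2439 m/d
Average linear velocity = 0.2439 / 0.27 = 0.9033 m/d
L = 1.43 km = 1430 m
t = L / v = 1430 / 0.9033 = 1583 d
   = 1583 / 365 = 4.34 yr

4.34 years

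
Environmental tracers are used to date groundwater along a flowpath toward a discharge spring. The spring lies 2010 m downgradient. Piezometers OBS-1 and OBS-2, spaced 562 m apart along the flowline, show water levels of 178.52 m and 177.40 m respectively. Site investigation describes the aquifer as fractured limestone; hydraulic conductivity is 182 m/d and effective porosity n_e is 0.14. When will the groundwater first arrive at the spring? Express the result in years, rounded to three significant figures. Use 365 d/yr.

Hydraulic gradient i = (178.52 − 177.40) / 562 = 1.12 / 562 = 0.001993
Darcy flux q = K·i = 182 × 0.001993 = 0.3627 m/d
v_s = q/n_e = 0.3627/0.14 = 2.591 m/d
t = L / v = 2010 / 2.591 = 775.8 d
   = 775.8 / 365 = 2.13 yr

2.13 years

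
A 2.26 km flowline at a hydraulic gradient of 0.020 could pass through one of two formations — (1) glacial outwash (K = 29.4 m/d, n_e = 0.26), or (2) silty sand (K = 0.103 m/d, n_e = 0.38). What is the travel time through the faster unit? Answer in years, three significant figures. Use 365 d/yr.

Unit 1 (glacial outwash): v = 29.4×0.020/0.26 = 2.262 m/d, t = 2260/2.262 = 999.3 d
Unit 2 (silty sand): v = 0.103×0.020/0.38 = 0.005421 m/d, t = 2260/0.005421 = 416900 d
Faster: 999.3 d / 365 = 2.74 yr

2.74 years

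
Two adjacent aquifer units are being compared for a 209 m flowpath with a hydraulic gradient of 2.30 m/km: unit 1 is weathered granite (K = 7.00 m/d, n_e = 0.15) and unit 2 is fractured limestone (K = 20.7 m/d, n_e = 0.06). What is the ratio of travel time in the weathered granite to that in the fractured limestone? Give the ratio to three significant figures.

Unit 1 (weathered granite): v = 7.00×0.0023/0.15 = 0.1073 m/d, t = 209/0.1073 = 1947 d
Unit 2 (fractured limestone): v = 20.7×0.0023/0.06 = 0.7935 m/d, t = 209/0.7935 = 263.4 d
t(weathered granite) / t(fractured limestone) = 1947/263.4 = 7.39

7.39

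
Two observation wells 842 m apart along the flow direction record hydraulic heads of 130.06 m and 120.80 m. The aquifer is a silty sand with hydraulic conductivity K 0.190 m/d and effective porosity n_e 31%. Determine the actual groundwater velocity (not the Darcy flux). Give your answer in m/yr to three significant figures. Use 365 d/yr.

2.46 m/yr

Hydraulic gradient i = (130.06 − 120.80) / 842 = 9.26 / 842 = 0.01100
Specific discharge q = 0.190 × 0.01100 = 0.002090 m/d
Seepage velocity v = q / n = 0.002090 / 0.31 = 0.006740 m/d
   = 0.006740 × 365 = 2.46 m/yr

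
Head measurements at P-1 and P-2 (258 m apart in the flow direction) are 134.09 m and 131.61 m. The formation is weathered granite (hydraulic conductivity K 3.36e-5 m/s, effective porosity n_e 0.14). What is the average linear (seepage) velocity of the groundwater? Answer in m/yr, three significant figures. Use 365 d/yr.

Hydraulic gradient i = (134.09 − 131.61) / 258 = 2.48 / 258 = 0.009612
K = 3.36e-5 m/s × 86400 s/d = 2.903 m/d
Specific discharge q = 2.903 × 0.009612 = 0.02791 m/d
v_s = q/n_e = 0.02791/0.14 = 0.1993 m/d
   = 0.1993 × 365 = 72.8 m/yr

72.8 m/yr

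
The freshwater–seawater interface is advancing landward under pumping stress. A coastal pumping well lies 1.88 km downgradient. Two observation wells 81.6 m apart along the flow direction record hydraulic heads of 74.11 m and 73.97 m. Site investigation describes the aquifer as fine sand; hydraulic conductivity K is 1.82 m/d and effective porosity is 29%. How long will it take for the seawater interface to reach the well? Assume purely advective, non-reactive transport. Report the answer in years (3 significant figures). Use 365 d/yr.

478 years

Hydraulic gradient i = (74.11 − 73.97) / 81.6 = 0.14 / 81.6 = 0.001716
Specific discharge q = 1.82 × 0.001716 = 0.003123 m/d
v_s = q/n_e = 0.003123/0.29 = 0.01077 m/d
L = 1.88 km = 1880 m
t = L / v = 1880 / 0.01077 = 174600 d
   = 174600 / 365 = 478 yr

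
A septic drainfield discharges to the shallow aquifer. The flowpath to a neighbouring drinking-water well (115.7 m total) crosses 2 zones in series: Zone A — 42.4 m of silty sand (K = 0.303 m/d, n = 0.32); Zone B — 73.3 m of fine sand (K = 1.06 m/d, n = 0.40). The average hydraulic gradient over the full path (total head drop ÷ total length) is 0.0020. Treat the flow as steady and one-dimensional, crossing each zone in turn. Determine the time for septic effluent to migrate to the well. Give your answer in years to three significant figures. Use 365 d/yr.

106 years

Continuity: the same q passes through each zone, so ΔH = q·Σ(L_j/K_j) — the zones act as resistances in series.
Σ(L/K) = 42.4/0.303 + 73.3/1.06 = 139.9 + 69.15 = 209.1 d
K_eq = L_total / Σ(L/K) = 115.7 / 209.1 = 0.5534 m/d
q = K_eq · i = 0.5534 × 0.0020 = 0.001107 m/d (same in every zone)
Zone A: v = q/n = 0.001107/0.32 = 0.003459 m/d → t_A = 42.4/0.003459 = 12260 d
Zone B: v = q/n = 0.001107/0.40 = 0.002767 m/d → t_B = 73.3/0.002767 = 26490 d
Total t = 12260 + 26490 = 38750 d
   = 38750 / 365 = 106 yr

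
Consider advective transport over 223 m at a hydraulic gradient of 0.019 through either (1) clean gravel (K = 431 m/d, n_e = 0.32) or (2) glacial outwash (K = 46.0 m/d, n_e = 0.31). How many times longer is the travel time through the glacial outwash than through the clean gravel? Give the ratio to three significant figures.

9.08

Unit 1 (clean gravel): v = 431×0.019/0.32 = 25.59 m/d, t = 223/25.59 = 8.714 d
Unit 2 (glacial outwash): v = 46.0×0.019/0.31 = 2.819 m/d, t = 223/2.819 = 79.10 d
t(glacial outwash) / t(clean gravel) = 79.10/8.714 = 9.08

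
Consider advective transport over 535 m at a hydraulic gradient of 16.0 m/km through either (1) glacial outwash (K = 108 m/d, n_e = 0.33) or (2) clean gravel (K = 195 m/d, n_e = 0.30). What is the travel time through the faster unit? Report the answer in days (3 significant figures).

51.4 days

Unit 1 (glacial outwash): v = 108×0.016/0.33 = 5.236 m/d, t = 535/5.236 = 102.2 d
Unit 2 (clean gravel): v = 195×0.016/0.30 = 10.40 m/d, t = 535/10.40 = 51.44 d
Faster unit: t = 51.4 d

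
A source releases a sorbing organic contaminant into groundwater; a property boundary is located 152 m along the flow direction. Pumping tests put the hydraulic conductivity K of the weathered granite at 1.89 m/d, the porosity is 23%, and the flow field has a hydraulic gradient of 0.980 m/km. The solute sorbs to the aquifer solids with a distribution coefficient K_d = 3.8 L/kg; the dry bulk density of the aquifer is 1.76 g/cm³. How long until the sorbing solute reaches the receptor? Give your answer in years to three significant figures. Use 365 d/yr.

q = Ki = 1.89 × 9.8e-4 = 0.001852 m/d
Seepage velocity v = q / n = 0.001852 / 0.23 = 0.008053 m/d
Retardation R = 1 + ρ_b·K_d/n = 1 + 1.76×3.8/0.23 = 30.08
Contaminant velocity v_c = v/R = 0.008053/30.08 = 2.677e-4 m/d
t = L/v_c = 152/2.677e-4 = 567700 d
   = 567700/365 = 1560 yr

1560 years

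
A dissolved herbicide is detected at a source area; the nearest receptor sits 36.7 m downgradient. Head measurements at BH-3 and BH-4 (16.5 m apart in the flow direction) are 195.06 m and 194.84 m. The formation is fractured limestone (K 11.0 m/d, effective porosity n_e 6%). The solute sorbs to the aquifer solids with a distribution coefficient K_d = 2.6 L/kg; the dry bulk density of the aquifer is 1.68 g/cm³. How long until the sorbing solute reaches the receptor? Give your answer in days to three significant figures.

1110 days

Hydraulic gradient i = (195.06 − 194.84) / 16.5 = 0.22 / 16.5 = 0.01333
Specific discharge q = 11.0 × 0.01333 = 0.1467 m/d
Seepage velocity v = q / n = 0.1467 / 0.06 = 2.444 m/d
Retardation R = 1 + ρ_b·K_d/n = 1 + 1.68×2.6/0.06 = 73.80
Contaminant velocity v_c = v/R = 2.444/73.80 = 0.03312 m/d
t = L/v_c = 36.7/0.03312 = 1108 d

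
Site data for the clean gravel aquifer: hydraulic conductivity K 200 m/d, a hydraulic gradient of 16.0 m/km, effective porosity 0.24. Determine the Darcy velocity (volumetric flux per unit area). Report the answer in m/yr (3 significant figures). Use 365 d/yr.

1170 m/yr

Specific discharge q = 200 × 0.016 = 3.200 m/d
   = 3.200 × 365 = 1170 m/yr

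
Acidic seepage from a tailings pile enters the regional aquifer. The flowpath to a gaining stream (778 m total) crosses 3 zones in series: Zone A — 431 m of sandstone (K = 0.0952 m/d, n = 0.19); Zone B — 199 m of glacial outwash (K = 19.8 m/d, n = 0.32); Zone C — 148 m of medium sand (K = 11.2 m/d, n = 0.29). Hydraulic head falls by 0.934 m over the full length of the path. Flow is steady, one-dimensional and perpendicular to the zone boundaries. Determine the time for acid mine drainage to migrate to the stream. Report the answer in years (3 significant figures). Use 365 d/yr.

Continuity: the same q passes through each zone, so ΔH = q·Σ(L_j/K_j) — the zones act as resistances in series.
Σ(L/K) = 431/0.0952 + 199/19.8 + 148/11.2 = 4527 + 10.05 + 13.21 = 4551 d
q = ΔH / Σ(L/K) = 0.934 / 4551 = 2.052e-4 m/d (same in every zone)
Zone A: v = q/n = 2.052e-4/0.19 = 0.001080 m/d → t_A = 431/0.001080 = 399000 d
Zone B: v = q/n = 2.052e-4/0.32 = 6.414e-4 m/d → t_B = 199/6.414e-4 = 310300 d
Zone C: v = q/n = 2.052e-4/0.29 = 7.078e-4 m/d → t_C = 148/7.078e-4 = 209100 d
Total t = 399000 + 310300 + 209100 = 918300 d
   = 918300 / 365 = 2520 yr

2520 years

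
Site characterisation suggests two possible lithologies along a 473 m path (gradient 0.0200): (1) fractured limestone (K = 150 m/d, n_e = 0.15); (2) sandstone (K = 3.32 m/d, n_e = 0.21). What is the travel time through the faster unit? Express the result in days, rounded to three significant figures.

23.7 days

Unit 1 (fractured limestone): v = 150×0.020/0.15 = 20.00 m/d, t = 473/20.00 = 23.65 d
Unit 2 (sandstone): v = 3.32×0.020/0.21 = 0.3162 m/d, t = 473/0.3162 = 1496 d
Faster unit: t = 23.7 d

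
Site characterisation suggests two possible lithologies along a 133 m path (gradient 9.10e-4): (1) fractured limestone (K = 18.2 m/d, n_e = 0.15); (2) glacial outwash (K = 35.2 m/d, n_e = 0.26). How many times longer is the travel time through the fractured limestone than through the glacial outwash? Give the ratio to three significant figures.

Unit 1 (fractured limestone): v = 18.2×9.1e-4/0.15 = 0.1104 m/d, t = 133/0.1104 = 1205 d
Unit 2 (glacial outwash): v = 35.2×9.1e-4/0.26 = 0.1232 m/d, t = 133/0.1232 = 1080 d
t(fractured limestone) / t(glacial outwash) = 1205/1080 = 1.12

1.12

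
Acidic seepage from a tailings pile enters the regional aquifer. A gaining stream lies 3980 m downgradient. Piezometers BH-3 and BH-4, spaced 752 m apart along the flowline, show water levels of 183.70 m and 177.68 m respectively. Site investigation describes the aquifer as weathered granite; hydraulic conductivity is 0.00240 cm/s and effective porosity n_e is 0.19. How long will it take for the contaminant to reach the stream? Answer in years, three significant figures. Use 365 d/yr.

125 years

Hydraulic gradient i = (183.70 − 177.68) / 752 = 6.02 / 752 = 0.008005
K = 0.00240 cm/s × 864 = 2.074 m/d
Darcy flux q = K·i = 2.074 × 0.008005 = 0.01660 m/d
v_s = q/n_e = 0.01660/0.19 = 0.08737 m/d
t = L / v = 3980 / 0.08737 = 45550 d
   = 45550 / 365 = 125 yr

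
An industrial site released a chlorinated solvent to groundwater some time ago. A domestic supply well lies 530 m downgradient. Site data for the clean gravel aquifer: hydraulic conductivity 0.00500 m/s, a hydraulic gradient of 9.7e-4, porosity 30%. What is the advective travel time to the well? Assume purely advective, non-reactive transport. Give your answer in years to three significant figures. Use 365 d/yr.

1.04 years

K = 0.00500 m/s × 86400 s/d = 432.0 m/d
Specific discharge q = 432.0 × 9.7e-4 = 0.4190 m/d
Seepage velocity v = q / n = 0.4190 / 0.30 = 1.397 m/d
t = L / v = 530 / 1.397 = 379.4 d
   = 379.4 / 365 = 1.04 yr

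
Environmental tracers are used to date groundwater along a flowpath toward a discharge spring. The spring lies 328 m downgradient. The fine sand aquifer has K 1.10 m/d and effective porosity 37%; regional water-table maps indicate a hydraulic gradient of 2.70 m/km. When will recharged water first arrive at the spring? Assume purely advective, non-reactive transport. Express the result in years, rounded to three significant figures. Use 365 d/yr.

Specific discharge q = 1.10 × 0.0027 = 0.002970 m/d
v = Ki/n = 1.10·0.0027/0.37 = 0.008027 m/d
t = L / v = 328 / 0.008027 = 40860 d
   = 40860 / 365 = 112 yr

112 years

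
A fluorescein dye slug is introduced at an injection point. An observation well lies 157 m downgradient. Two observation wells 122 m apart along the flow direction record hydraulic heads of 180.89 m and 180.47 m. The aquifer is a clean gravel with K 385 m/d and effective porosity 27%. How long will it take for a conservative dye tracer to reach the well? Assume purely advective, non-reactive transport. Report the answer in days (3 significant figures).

32.0 days

Hydraulic gradient i = (180.89 − 180.47) / 122 = 0.42 / 122 = 0.003443
Specific discharge q = 385 × 0.003443 = 1.325 m/d
v_s = q/n_e = 1.325/0.27 = 4.909 m/d
t = L / v = 157 / 4.909 = 31.98 d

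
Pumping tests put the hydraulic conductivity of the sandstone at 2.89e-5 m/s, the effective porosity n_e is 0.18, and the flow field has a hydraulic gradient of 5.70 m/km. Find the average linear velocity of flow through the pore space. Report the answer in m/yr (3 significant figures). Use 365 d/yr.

K = 2.89e-5 m/s × 86400 s/d = 2.497 m/d
Darcy flux q = K·i = 2.497 × 0.0057 = 0.01423 m/d
Average linear velocity = 0.01423 / 0.18 = 0.07907 m/d
   = 0.07907 × 365 = 28.9 m/yr

28.9 m/yr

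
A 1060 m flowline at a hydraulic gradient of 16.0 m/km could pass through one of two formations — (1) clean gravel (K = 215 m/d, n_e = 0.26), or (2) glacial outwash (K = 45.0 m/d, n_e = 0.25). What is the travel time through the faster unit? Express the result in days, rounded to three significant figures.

80.1 days

Unit 1 (clean gravel): v = 215×0.016/0.26 = 13.23 m/d, t = 1060/13.23 = 80.12 d
Unit 2 (glacial outwash): v = 45.0×0.016/0.25 = 2.880 m/d, t = 1060/2.880 = 368.1 d
Faster unit: t = 80.1 d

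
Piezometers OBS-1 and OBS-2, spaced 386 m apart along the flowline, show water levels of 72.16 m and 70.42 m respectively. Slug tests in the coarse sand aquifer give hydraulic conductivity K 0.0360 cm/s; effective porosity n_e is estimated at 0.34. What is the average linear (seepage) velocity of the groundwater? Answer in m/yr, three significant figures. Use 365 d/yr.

151 m/yr

Hydraulic gradient i = (72.16 − 70.42) / 386 = 1.74 / 386 = 0.004508
K = 0.0360 cm/s × 864 = 31.10 m/d
Darcy flux q = K·i = 31.10 × 0.004508 = 0.1402 m/d
Average linear velocity = 0.1402 / 0.34 = 0.4124 m/d
   = 0.4124 × 365 = 151 m/yr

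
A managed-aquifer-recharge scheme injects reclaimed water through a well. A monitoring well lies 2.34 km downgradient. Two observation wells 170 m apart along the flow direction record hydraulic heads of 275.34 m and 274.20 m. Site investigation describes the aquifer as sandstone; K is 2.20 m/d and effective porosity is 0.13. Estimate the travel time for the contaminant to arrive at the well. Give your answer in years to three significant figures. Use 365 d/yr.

56.5 years

Hydraulic gradient i = (275.34 − 274.20) / 170 = 1.14 / 170 = 0.006706
Specific discharge q = 2.20 × 0.006706 = 0.01475 m/d
Average linear velocity = 0.01475 / 0.13 = 0.1135 m/d
L = 2.34 km = 2340 m
t = L / v = 2340 / 0.1135 = 20620 d
   = 20620 / 365 = 56.5 yr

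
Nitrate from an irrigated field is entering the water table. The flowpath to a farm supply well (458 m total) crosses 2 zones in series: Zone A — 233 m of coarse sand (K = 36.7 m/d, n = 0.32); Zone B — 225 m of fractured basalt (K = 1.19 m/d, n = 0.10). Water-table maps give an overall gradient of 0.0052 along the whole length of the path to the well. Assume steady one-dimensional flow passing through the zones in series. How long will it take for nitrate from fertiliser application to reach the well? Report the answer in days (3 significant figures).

Continuity: the same q passes through each zone, so ΔH = q·Σ(L_j/K_j) — the zones act as resistances in series.
Σ(L/K) = 233/36.7 + 225/1.19 = 6.349 + 189.1 = 195.4 d
K_eq = L_total / Σ(L/K) = 458 / 195.4 = 2.344 m/d
q = K_eq · i = 2.344 × 0.0052 = 0.01219 m/d (same in every zone)
Zone A: v = q/n = 0.01219/0.32 = 0.03808 m/d → t_A = 233/0.03808 = 6118 d
Zone B: v = q/n = 0.01219/0.10 = 0.1219 m/d → t_B = 225/0.1219 = 1846 d
Total t = 6118 + 1846 = 7964 d

7960 days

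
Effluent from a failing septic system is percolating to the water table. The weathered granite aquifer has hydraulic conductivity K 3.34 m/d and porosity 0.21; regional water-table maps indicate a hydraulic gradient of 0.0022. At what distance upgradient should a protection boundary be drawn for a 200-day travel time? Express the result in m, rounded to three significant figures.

7.00 m

q = Ki = 3.34 × 0.0022 = 0.007348 m/d
Seepage velocity v = q / n = 0.007348 / 0.21 = 0.03499 m/d
L = v × T = 0.03499 × 200 = 6.998 m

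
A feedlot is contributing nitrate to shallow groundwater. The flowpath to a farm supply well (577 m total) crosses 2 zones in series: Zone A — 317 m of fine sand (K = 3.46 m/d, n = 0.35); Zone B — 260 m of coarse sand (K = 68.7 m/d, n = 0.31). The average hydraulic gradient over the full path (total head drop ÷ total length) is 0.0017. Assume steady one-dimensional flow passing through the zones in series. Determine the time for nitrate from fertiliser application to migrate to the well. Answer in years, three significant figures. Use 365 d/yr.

Steady 1-D flow in series ⇒ the Darcy flux q is identical in every zone and the zone head losses add (resistances L/K in series).
Σ(L/K) = 317/3.46 + 260/68.7 = 91.62 + 3.785 = 95.40 d
K_eq = L_total / Σ(L/K) = 577 / 95.40 = 6.048 m/d
q = K_eq · i = 6.048 × 0.0017 = 0.01028 m/d (same in every zone)
Zone A: v = q/n = 0.01028/0.35 = 0.02938 m/d → t_A = 317/0.02938 = 10790 d
Zone B: v = q/n = 0.01028/0.31 = 0.03317 m/d → t_B = 260/0.03317 = 7839 d
Total t = 10790 + 7839 = 18630 d
   = 18630 / 365 = 51.0 yr

51.0 years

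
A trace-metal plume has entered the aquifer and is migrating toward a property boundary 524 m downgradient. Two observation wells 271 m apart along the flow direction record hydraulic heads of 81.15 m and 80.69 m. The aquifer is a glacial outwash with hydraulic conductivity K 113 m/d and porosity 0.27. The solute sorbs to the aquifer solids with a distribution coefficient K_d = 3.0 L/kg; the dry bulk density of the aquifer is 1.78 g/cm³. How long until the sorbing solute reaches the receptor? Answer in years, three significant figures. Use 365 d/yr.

Hydraulic gradient i = (81.15 − 80.69) / 271 = 0.46 / 271 = 0.001697
Darcy flux q = K·i = 113 × 0.001697 = 0.1918 m/d
v_s = q/n_e = 0.1918/0.27 = 0.7104 m/d
Retardation R = 1 + ρ_b·K_d/n = 1 + 1.78×3.0/0.27 = 20.78
Contaminant velocity v_c = v/R = 0.7104/20.78 = 0.03419 m/d
t = L/v_c = 524/0.03419 = 15330 d
   = 15330/365 = 42.0 yr

42.0 years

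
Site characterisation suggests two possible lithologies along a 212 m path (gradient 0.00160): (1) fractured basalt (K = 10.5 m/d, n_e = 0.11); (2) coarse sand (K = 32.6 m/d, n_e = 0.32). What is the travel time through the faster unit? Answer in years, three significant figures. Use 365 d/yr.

Unit 1 (fractured basalt): v = 10.5×0.0016/0.11 = 0.1527 m/d, t = 212/0.1527 = 1388 d
Unit 2 (coarse sand): v = 32.6×0.0016/0.32 = 0.1630 m/d, t = 212/0.1630 = 1301 d
Faster: 1301 d / 365 = 3.56 yr

3.56 years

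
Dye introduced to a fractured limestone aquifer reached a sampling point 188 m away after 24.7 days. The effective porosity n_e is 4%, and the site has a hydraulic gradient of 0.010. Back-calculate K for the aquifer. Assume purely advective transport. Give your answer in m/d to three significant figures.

30.4 m/d

v = L / t = 188 / 24.7 = 7.611 m/d
K = v · n / i = 7.611 × 0.04 / 0.010 = 30.4 m/d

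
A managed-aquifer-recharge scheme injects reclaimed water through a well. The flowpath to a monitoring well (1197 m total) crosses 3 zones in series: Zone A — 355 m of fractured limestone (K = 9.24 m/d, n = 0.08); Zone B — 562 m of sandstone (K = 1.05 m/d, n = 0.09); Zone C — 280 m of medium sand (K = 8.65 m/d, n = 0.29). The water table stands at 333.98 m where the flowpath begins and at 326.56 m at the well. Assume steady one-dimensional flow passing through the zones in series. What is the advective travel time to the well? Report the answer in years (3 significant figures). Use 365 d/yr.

Total head drop ΔH = 333.98 − 326.56 = 7.42 m
Steady 1-D flow in series ⇒ the Darcy flux q is identical in every zone and the zone head losses add (resistances L/K in series).
Σ(L/K) = 355/9.24 + 562/1.05 + 280/8.65 = 38.42 + 535.2 + 32.37 = 606.0 d
q = ΔH / Σ(L/K) = 7.42 / 606.0 = 0.01224 m/d (same in every zone)
Zone A: v = q/n = 0.01224/0.08 = 0.1530 m/d → t_A = 355/0.1530 = 2320 d
Zone B: v = q/n = 0.01224/0.09 = 0.1360 m/d → t_B = 562/0.1360 = 4131 d
Zone C: v = q/n = 0.01224/0.29 = 0.04222 m/d → t_C = 280/0.04222 = 6632 d
Total t = 2320 + 4131 + 6632 = 13080 d
   = 13080 / 365 = 35.8 yr

35.8 years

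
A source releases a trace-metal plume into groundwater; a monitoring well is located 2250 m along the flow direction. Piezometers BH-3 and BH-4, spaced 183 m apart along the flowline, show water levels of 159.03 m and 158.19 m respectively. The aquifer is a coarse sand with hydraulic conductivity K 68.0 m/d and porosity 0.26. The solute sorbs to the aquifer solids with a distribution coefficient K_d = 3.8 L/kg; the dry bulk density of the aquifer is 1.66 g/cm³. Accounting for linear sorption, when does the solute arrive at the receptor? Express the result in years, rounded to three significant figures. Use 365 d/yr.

Hydraulic gradient i = (159.03 − 158.19) / 183 = 0.84 / 183 = 0.004590
q = Ki = 68.0 × 0.004590 = 0.3121 m/d
v_s = q/n_e = 0.3121/0.26 = 1.201 m/d
Retardation R = 1 + ρ_b·K_d/n = 1 + 1.66×3.8/0.26 = 25.26
Contaminant velocity v_c = v/R = 1.201/25.26 = 0.04752 m/d
t = L/v_c = 2250/0.04752 = 47350 d
   = 47350/365 = 130 yr

130 years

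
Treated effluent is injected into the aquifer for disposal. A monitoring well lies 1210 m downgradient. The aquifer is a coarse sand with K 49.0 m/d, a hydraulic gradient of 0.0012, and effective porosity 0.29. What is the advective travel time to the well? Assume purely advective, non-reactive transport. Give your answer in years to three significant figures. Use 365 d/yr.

Specific discharge q = 49.0 × 0.0012 = 0.05880 m/d
Average linear velocity = 0.05880 / 0.29 = 0.2028 m/d
t = L / v = 1210 / 0.2028 = 5968 d
   = 5968 / 365 = 16.3 yr

16.3 years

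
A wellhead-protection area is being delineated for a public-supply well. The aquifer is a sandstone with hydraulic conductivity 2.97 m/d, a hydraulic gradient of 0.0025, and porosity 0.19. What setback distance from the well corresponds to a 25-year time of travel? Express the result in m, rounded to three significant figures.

Specific discharge q = 2.97 × 0.0025 = 0.007425 m/d
v = Ki/n = 2.97·0.0025/0.19 = 0.03908 m/d
T = 25 yr × 365 = 9125 d
L = v × T = 0.03908 × 9125 = 356.6 m

357 m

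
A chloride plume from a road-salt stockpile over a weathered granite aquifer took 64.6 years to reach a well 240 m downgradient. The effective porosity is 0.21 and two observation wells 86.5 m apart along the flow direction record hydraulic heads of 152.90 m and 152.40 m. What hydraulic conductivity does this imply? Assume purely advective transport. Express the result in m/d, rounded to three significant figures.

Hydraulic gradient i = (152.90 − 152.40) / 86.5 = 0.50 / 86.5 = 0.005780
t = 64.6 years = 23580 d
v = L / t = 240 / 23580 = 0.01018 m/d
K = v · n / i = 0.01018 × 0.21 / 0.005780 = 0.370 m/d

0.370 m/d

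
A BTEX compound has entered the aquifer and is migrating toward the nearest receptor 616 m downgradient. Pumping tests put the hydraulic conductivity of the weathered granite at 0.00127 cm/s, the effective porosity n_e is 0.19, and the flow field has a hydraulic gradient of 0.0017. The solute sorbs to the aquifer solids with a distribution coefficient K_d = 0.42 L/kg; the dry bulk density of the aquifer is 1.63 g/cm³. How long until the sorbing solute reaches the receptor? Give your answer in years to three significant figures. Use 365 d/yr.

791 years

K = 0.00127 cm/s × 864 = 1.097 m/d
Darcy flux q = K·i = 1.097 × 0.0017 = 0.001865 m/d
v_s = q/n_e = 0.001865/0.19 = 0.009818 m/d
Retardation R = 1 + ρ_b·K_d/n = 1 + 1.63×0.42/0.19 = 4.603
Contaminant velocity v_c = v/R = 0.009818/4.603 = 0.002133 m/d
t = L/v_c = 616/0.002133 = 288800 d
   = 288800/365 = 791 yr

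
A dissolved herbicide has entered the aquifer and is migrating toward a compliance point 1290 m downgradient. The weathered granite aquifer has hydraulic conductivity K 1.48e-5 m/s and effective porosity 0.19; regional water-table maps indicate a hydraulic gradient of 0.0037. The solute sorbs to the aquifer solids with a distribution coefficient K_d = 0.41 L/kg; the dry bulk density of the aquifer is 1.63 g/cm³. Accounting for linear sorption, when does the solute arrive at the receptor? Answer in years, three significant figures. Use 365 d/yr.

641 years

K = 1.48e-5 m/s × 86400 s/d = 1.279 m/d
q = Ki = 1.279 × 0.0037 = 0.004731 m/d
v = Ki/n = 1.279·0.0037/0.19 = 0.02490 m/d
Retardation R = 1 + ρ_b·K_d/n = 1 + 1.63×0.41/0.19 = 4.517
Contaminant velocity v_c = v/R = 0.02490/4.517 = 0.005512 m/d
t = L/v_c = 1290/0.005512 = 234000 d
   = 234000/365 = 641 yr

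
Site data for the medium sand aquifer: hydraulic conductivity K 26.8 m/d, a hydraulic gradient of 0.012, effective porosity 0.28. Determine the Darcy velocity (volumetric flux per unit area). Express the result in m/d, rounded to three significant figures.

0.322 m/d

Darcy flux q = K·i = 26.8 × 0.012 = 0.3216 m/d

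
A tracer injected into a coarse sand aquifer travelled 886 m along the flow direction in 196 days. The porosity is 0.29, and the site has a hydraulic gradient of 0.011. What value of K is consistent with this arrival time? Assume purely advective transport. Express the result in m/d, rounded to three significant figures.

v = L / t = 886 / 196 = 4.520 m/d
K = v · n / i = 4.520 × 0.29 / 0.011 = 119 m/d

119 m/d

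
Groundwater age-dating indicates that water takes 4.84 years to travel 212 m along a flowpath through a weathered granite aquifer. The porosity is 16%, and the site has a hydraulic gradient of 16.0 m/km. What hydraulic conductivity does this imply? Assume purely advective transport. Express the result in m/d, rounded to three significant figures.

1.20 m/d

t = 4.84 years = 1767 d
v = L / t = 212 / 1767 = 0.1200 m/d
K = v · n / i = 0.1200 × 0.16 / 0.016 = 1.20 m/d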